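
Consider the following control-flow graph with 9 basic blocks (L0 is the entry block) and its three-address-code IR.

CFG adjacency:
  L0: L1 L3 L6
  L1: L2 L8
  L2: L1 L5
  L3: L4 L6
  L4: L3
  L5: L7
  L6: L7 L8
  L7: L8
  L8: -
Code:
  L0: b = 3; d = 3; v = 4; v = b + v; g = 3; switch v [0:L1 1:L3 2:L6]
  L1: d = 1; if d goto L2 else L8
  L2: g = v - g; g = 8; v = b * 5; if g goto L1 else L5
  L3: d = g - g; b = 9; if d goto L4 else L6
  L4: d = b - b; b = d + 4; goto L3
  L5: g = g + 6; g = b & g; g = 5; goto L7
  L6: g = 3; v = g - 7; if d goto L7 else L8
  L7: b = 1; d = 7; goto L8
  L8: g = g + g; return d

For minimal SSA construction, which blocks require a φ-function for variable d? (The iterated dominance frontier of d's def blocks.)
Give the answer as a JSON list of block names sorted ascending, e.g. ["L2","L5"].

Answer: ["L1", "L3", "L6", "L7", "L8"]

Analysis:
idom tree: L1←L0 L2←L1 L3←L0 L4←L3 L5←L2 L6←L0 L7←L0 L8←L0
Join-block Dom:
  L1: preds {L0,L2}: {L0} ∩ {L0,L1,L2} = {L0}; idom=L0
  L3: preds {L0,L4}: {L0} ∩ {L0,L3,L4} = {L0}; idom=L0
  L6: preds {L0,L3}: {L0} ∩ {L0,L3} = {L0}; idom=L0
  L7: preds {L5,L6}: {L0,L1,L2,L5} ∩ {L0,L6} = {L0}; idom=L0
  L8: preds {L1,L6,L7}: {L0,L1} ∩ {L0,L6} ∩ {L0,L7} = {L0}; idom=L0

Frontier:
  join L1 pred L0: · stop@L0
  join L1 pred L2: L2→L1 stop@L0
  join L3 pred L0: · stop@L0
  join L3 pred L4: L4→L3 stop@L0
  join L6 pred L0: · stop@L0
  join L6 pred L3: L3 stop@L0
  join L7 pred L5: L5→L2→L1 stop@L0
  join L7 pred L6: L6 stop@L0
  join L8 pred L1: L1 stop@L0
  join L8 pred L6: L6 stop@L0
  join L8 pred L7: L7 stop@L0
  DF(L0)=∅
  DF(L1)={L1,L7,L8}
  DF(L2)={L1,L7}
  DF(L3)={L3,L6}
  DF(L4)={L3}
  DF(L5)={L7}
  DF(L6)={L7,L8}
  DF(L7)={L8}
  DF(L8)=∅

φ for d: defs {L0,L1,L3,L4,L7}
  DF⁺ = {L1,L3,L6,L7,L8}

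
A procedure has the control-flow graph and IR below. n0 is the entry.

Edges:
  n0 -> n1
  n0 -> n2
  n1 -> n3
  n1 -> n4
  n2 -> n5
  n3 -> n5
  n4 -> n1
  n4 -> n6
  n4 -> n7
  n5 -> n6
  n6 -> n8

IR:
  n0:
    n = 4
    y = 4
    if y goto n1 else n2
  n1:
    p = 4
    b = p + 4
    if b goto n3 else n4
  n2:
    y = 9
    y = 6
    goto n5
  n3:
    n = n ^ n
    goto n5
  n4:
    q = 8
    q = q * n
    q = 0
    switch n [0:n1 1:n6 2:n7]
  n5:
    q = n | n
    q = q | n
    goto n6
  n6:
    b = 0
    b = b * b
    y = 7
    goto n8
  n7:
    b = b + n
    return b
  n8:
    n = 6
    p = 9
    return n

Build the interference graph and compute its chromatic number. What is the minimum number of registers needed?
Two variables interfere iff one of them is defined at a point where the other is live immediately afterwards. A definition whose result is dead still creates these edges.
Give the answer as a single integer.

Answer: 3

Derivation:
Block summaries:
  n0: {n,y} / ∅
  n1: {b,p} / ∅
  n2: {y} / ∅
  n3: {n} / {n}
  n4: {q} / {n}
  n5: {q} / {n}
  n6: {b,y} / ∅
  n7: {b} / {b,n}
  n8: {n,p} / ∅

Liveness:
  n0 li=∅ lo={n}
  n1 li={n} lo={b,n}
  n2 li={n} lo={n}
  n3 li={n} lo={n}
  n4 li={b,n} lo={b,n}
  n5 li={n} lo=∅
  n6 li=∅ lo=∅
  n7 li={b,n} lo=∅
  n8 li=∅ lo=∅

Interference:
  b↔{n,q}
  n↔{b,p,q,y}
  p↔{n}
  q↔{b,n}
  y↔{n}

Registers:
  lower bound: {b,n,q} mutually conflict ⇒ χ ≥ 3
  3-colouring: r0={n}  r1={b,p,y}  r2={q}
  χ = 3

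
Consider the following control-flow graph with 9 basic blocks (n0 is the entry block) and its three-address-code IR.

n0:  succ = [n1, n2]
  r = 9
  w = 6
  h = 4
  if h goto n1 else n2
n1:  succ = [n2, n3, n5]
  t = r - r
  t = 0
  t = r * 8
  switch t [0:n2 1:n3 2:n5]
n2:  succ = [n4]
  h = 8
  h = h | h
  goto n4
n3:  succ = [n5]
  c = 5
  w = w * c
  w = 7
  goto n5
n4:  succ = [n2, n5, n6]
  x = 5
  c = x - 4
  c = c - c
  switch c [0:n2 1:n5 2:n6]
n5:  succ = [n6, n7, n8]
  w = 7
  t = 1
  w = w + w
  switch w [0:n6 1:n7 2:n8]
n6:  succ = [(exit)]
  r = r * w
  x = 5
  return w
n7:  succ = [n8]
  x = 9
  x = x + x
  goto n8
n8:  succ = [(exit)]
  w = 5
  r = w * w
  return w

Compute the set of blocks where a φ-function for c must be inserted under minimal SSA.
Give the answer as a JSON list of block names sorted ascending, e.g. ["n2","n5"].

idom tree: n1←n0 n2←n0 n3←n1 n4←n2 n5←n0 n6←n0 n7←n5 n8←n5
Join-block Dom:
  n2: preds {n0,n1,n4}: {n0} ∩ {n0,n1} ∩ {n0,n2,n4} = {n0}; idom=n0
  n5: preds {n1,n3,n4}: {n0,n1} ∩ {n0,n1,n3} ∩ {n0,n2,n4} = {n0}; idom=n0
  n6: preds {n4,n5}: {n0,n2,n4} ∩ {n0,n5} = {n0}; idom=n0
  n8: preds {n5,n7}: {n0,n5} ∩ {n0,n5,n7} = {n0,n5}; idom=n5

DF derivation:
  n2←n0: walk · to n0
  n2←n1: walk n1 to n0
  n2←n4: walk n4→n2 to n0
  n5←n1: walk n1 to n0
  n5←n3: walk n3→n1 to n0
  n5←n4: walk n4→n2 to n0
  n6←n4: walk n4→n2 to n0
  n6←n5: walk n5 to n0
  n8←n5: walk · to n5
  n8←n7: walk n7 to n5
  n0 → ∅
  n1 → {n2,n5}
  n2 → {n2,n5,n6}
  n3 → {n5}
  n4 → {n2,n5,n6}
  n5 → {n6}
  n6 → ∅
  n7 → {n8}
  n8 → ∅

φ for c: defs {n3,n4}
  DF⁺ = {n2,n5,n6}

Answer: ["n2", "n5", "n6"]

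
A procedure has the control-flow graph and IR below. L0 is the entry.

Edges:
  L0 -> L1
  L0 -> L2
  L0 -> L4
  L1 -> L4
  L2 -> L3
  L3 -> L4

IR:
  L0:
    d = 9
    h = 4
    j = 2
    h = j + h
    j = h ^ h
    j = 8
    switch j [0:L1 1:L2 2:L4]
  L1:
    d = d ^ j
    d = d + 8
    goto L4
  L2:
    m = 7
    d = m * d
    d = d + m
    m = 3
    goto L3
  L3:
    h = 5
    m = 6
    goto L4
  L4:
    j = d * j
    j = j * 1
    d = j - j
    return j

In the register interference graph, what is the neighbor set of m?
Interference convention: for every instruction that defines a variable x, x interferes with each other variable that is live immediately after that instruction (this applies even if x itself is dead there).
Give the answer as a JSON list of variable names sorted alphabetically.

Per-block:
  L0: {d,h,j} / ∅
  L1: {d} / {d,j}
  L2: {d,m} / {d}
  L3: {h,m} / ∅
  L4: {d,j} / {d,j}

Backward fixpoint:
  L0: in=∅ out={d,j}
  L1: in={d,j} out={d,j}
  L2: in={d,j} out={d,j}
  L3: in={d,j} out={d,j}
  L4: in={d,j} out=∅

Interfere edges:
  d — {h,j,m}
  h — {d,j}
  j — {d,h,m}
  m — {d,j}

N(m) = ["d", "j"]

Answer: ["d", "j"]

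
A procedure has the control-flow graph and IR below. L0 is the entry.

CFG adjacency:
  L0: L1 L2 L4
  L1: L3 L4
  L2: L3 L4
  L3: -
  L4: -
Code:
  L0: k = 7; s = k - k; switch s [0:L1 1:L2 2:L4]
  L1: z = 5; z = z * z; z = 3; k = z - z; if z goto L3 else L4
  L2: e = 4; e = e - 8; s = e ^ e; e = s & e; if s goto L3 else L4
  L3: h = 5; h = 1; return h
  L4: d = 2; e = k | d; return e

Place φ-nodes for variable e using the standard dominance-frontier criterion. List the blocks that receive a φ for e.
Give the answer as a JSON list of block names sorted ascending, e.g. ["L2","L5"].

idom tree: L1←L0 L2←L0 L3←L0 L4←L0
Dom at joins:
  L3: preds {L1,L2}: {L0,L1} ∩ {L0,L2} = {L0}; idom=L0
  L4: preds {L0,L1,L2}: {L0} ∩ {L0,L1} ∩ {L0,L2} = {L0}; idom=L0

Frontier:
  L3←L1: walk L1 to L0
  L3←L2: walk L2 to L0
  L4←L0: walk · to L0
  L4←L1: walk L1 to L0
  L4←L2: walk L2 to L0
  L0: DF=∅
  L1: DF={L3,L4}
  L2: DF={L3,L4}
  L3: DF=∅
  L4: DF=∅

φ for e: defs {L2,L4}
  DF⁺ = {L3,L4}

Answer: ["L3", "L4"]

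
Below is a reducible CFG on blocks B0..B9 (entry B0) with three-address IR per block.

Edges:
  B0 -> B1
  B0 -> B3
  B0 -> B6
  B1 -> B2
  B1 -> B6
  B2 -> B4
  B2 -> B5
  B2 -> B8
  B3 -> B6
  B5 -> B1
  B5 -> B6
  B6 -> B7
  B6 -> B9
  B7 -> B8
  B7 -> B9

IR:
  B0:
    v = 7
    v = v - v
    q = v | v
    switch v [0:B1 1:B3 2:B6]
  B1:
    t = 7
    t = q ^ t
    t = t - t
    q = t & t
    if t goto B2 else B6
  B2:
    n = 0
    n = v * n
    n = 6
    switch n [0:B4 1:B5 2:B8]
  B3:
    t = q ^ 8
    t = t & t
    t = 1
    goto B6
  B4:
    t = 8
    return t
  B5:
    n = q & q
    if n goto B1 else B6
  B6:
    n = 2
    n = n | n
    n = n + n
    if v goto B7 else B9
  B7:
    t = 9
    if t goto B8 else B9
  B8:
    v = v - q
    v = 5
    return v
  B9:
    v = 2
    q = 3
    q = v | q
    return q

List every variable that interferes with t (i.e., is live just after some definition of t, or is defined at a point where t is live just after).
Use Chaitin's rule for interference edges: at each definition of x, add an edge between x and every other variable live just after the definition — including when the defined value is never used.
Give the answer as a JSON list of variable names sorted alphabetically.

Answer: ["q", "v"]

Analysis:
Per-block:
  B0: {q,v} / ∅
  B1: {q,t} / {q}
  B2: {n} / {v}
  B3: {t} / {q}
  B4: {t} / ∅
  B5: {n} / {q}
  B6: {n} / {v}
  B7: {t} / ∅
  B8: {v} / {q,v}
  B9: {q,v} / ∅

Backward fixpoint:
  B0: in=∅ out={q,v}
  B1: in={q,v} out={q,v}
  B2: in={q,v} out={q,v}
  B3: in={q,v} out={q,v}
  B4: in=∅ out=∅
  B5: in={q,v} out={q,v}
  B6: in={q,v} out={q,v}
  B7: in={q,v} out={q,v}
  B8: in={q,v} out=∅
  B9: in=∅ out=∅

Interfere edges:
  n: {q,v}
  q: {n,t,v}
  t: {q,v}
  v: {n,q,t}

N(t) = ["q", "v"]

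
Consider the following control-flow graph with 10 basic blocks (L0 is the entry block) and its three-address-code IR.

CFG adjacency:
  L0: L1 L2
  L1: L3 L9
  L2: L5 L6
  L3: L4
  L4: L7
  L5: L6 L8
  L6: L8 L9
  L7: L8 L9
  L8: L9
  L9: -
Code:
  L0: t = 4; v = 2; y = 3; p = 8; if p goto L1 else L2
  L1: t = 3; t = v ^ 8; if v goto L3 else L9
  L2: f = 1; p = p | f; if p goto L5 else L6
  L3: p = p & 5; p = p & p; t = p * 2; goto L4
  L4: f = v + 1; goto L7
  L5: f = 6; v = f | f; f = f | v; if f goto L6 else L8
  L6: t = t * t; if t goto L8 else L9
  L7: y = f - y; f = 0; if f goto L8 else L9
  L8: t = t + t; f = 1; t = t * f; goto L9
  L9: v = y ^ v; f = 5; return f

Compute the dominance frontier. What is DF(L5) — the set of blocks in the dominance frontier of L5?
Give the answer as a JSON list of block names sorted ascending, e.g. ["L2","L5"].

idom tree: L1←L0 L2←L0 L3←L1 L4←L3 L5←L2 L6←L2 L7←L4 L8←L0 L9←L0
Join-block Dom:
  L6: preds {L2,L5}: {L0,L2} ∩ {L0,L2,L5} = {L0,L2}; idom=L2
  L8: preds {L5,L6,L7}: {L0,L2,L5} ∩ {L0,L2,L6} ∩ {L0,L1,L3,L4,L7} = {L0}; idom=L0
  L9: preds {L1,L6,L7,L8}: {L0,L1} ∩ {L0,L2,L6} ∩ {L0,L1,L3,L4,L7} ∩ {L0,L8} = {L0}; idom=L0

DF derivation:
  join L6 pred L2: · stop@L2
  join L6 pred L5: L5 stop@L2
  join L8 pred L5: L5→L2 stop@L0
  join L8 pred L6: L6→L2 stop@L0
  join L8 pred L7: L7→L4→L3→L1 stop@L0
  join L9 pred L1: L1 stop@L0
  join L9 pred L6: L6→L2 stop@L0
  join L9 pred L7: L7→L4→L3→L1 stop@L0
  join L9 pred L8: L8 stop@L0
  L0 → ∅
  L1 → {L8,L9}
  L2 → {L8,L9}
  L3 → {L8,L9}
  L4 → {L8,L9}
  L5 → {L6,L8}
  L6 → {L8,L9}
  L7 → {L8,L9}
  L8 → {L9}
  L9 → ∅

DF(L5) = ["L6", "L8"]

Answer: ["L6", "L8"]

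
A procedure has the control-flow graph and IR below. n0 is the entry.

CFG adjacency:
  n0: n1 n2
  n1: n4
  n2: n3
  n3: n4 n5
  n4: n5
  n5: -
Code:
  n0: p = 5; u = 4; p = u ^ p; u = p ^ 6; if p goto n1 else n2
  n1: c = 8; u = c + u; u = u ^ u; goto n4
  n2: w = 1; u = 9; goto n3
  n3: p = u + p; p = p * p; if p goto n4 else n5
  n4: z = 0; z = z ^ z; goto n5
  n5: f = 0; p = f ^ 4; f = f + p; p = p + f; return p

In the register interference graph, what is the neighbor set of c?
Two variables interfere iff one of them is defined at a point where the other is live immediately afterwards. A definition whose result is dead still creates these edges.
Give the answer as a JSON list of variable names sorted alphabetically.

Answer: ["u"]

Working:
Block summaries:
  n0: def={p,u} ue=∅
  n1: def={c,u} ue={u}
  n2: def={u,w} ue=∅
  n3: def={p} ue={p,u}
  n4: def={z} ue=∅
  n5: def={f,p} ue=∅

Liveness:
  live n0: ∅→{p,u}
  live n1: {u}→∅
  live n2: {p}→{p,u}
  live n3: {p,u}→∅
  live n4: ∅→∅
  live n5: ∅→∅

Conflict graph:
  c — {u}
  f — {p}
  p — {f,u,w}
  u — {c,p}
  w — {p}
  z — ∅

N(c) = ["u"]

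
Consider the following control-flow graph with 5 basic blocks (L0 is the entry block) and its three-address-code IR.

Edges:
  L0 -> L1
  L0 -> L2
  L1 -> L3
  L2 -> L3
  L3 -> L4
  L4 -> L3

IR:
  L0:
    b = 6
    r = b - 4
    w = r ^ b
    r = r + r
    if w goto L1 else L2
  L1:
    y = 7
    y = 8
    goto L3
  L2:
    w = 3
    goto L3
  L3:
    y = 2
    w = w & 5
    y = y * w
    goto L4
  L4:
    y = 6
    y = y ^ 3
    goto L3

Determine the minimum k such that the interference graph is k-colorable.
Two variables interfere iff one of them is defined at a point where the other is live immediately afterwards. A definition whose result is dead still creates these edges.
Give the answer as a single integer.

def/use:
  L0: def={b,r,w} ue=∅
  L1: def={y} ue=∅
  L2: def={w} ue=∅
  L3: def={w,y} ue={w}
  L4: def={y} ue=∅

Backward fixpoint:
  live L0: ∅→{w}
  live L1: {w}→{w}
  live L2: ∅→{w}
  live L3: {w}→{w}
  live L4: {w}→{w}

Interfere edges:
  b — {r}
  r — {b,w}
  w — {r,y}
  y — {w}

Colouring:
  {b,r} pairwise interfere (2-clique) ⇒ χ ≥ 2
  assign b→r1 r→r0 w→r1 y→r0 — no edge inside a register ⇒ χ ≤ 2
  χ = 2

Answer: 2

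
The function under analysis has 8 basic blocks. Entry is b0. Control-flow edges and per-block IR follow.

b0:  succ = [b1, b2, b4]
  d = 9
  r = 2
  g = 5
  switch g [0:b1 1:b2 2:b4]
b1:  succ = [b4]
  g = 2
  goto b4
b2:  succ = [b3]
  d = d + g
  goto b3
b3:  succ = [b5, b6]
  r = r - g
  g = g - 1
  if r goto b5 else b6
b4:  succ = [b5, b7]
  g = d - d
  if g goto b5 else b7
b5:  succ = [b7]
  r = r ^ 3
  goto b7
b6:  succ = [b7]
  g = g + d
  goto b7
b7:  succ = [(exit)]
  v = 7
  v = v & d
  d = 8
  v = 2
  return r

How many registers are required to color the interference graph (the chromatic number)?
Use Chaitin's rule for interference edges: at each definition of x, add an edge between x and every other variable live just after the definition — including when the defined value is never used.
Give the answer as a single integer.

Answer: 3

Derivation:
Block summaries:
  b0: def={d,g,r} ue=∅
  b1: def={g} ue=∅
  b2: def={d} ue={d,g}
  b3: def={g,r} ue={g,r}
  b4: def={g} ue={d}
  b5: def={r} ue={r}
  b6: def={g} ue={d,g}
  b7: def={d,v} ue={d,r}

Live sets:
  b0 li=∅ lo={d,g,r}
  b1 li={d,r} lo={d,r}
  b2 li={d,g,r} lo={d,g,r}
  b3 li={d,g,r} lo={d,g,r}
  b4 li={d,r} lo={d,r}
  b5 li={d,r} lo={d,r}
  b6 li={d,g,r} lo={d,r}
  b7 li={d,r} lo=∅

Interference:
  d — {g,r,v}
  g — {d,r}
  r — {d,g,v}
  v — {d,r}

Colouring:
  {d,g,r} pairwise interfere (3-clique) ⇒ χ ≥ 3
  assign d→c0 g→c2 r→c1 v→c2 — no edge inside a register ⇒ χ ≤ 3
  χ = 3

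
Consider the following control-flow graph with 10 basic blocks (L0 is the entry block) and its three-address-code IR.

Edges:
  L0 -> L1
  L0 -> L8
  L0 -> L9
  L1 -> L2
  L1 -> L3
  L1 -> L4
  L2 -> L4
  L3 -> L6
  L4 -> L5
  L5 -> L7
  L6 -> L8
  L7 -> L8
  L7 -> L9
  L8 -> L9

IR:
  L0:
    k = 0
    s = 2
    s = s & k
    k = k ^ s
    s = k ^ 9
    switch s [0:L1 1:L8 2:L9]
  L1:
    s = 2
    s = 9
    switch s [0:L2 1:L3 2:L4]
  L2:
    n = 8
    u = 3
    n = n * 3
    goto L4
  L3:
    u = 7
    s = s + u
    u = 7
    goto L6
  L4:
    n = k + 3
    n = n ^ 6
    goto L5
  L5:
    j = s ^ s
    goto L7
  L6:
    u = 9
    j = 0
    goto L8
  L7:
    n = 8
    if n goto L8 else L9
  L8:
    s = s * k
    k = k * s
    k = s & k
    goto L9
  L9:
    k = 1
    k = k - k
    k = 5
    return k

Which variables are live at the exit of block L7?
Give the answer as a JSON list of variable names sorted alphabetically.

Answer: ["k", "s"]

Analysis:
def/use:
  L0 def {k,s} use ∅
  L1 def {s} use ∅
  L2 def {n,u} use ∅
  L3 def {s,u} use {s}
  L4 def {n} use {k}
  L5 def {j} use {s}
  L6 def {j,u} use ∅
  L7 def {n} use ∅
  L8 def {k,s} use {k,s}
  L9 def {k} use ∅

Liveness:
  live L0: ∅→{k,s}
  live L1: {k}→{k,s}
  live L2: {k,s}→{k,s}
  live L3: {k,s}→{k,s}
  live L4: {k,s}→{k,s}
  live L5: {k,s}→{k,s}
  live L6: {k,s}→{k,s}
  live L7: {k,s}→{k,s}
  live L8: {k,s}→∅
  live L9: ∅→∅

live-out(L7) = ["k", "s"]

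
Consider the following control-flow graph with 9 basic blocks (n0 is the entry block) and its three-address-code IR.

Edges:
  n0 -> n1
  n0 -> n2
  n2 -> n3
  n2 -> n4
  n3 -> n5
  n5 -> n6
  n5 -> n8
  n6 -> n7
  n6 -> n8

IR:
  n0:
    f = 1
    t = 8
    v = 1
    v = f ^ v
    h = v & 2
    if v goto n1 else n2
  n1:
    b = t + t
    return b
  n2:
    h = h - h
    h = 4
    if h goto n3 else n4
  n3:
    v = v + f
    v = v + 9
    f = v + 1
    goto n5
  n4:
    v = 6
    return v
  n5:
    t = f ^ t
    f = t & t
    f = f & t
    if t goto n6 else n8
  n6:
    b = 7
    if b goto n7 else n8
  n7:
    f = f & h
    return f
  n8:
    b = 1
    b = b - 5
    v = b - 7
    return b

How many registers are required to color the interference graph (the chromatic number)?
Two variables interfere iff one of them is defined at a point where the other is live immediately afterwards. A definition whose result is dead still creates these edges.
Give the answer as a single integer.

def/use:
  n0 def {f,h,t,v} use ∅
  n1 def {b} use {t}
  n2 def {h} use {h}
  n3 def {f,v} use {f,v}
  n4 def {v} use ∅
  n5 def {f,t} use {f,t}
  n6 def {b} use ∅
  n7 def {f} use {f,h}
  n8 def {b,v} use ∅

Live sets:
  live n0: ∅→{f,h,t,v}
  live n1: {t}→∅
  live n2: {f,h,t,v}→{f,h,t,v}
  live n3: {f,h,t,v}→{f,h,t}
  live n4: ∅→∅
  live n5: {f,h,t}→{f,h}
  live n6: {f,h}→{f,h}
  live n7: {f,h}→∅
  live n8: ∅→∅

Interference:
  b — {f,h,v}
  f — {b,h,t,v}
  h — {b,f,t,v}
  t — {f,h,v}
  v — {b,f,h,t}

Registers:
  {b,f,h,v} pairwise interfere (4-clique) ⇒ χ ≥ 4
  4-colouring: c0={f}  c1={h}  c2={v}  c3={b,t}
  χ = 4

Answer: 4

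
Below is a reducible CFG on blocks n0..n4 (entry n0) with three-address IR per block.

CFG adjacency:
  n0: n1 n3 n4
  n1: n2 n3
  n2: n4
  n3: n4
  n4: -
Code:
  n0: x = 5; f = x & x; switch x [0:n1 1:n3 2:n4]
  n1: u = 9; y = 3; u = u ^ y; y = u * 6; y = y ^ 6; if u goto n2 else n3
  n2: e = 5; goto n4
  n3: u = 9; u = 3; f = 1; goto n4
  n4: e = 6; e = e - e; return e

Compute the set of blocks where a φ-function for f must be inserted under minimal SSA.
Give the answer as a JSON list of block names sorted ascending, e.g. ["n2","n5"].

idom tree: n1←n0 n2←n1 n3←n0 n4←n0
Join-block Dom:
  n3: preds {n0,n1}: {n0} ∩ {n0,n1} = {n0}; idom=n0
  n4: preds {n0,n2,n3}: {n0} ∩ {n0,n1,n2} ∩ {n0,n3} = {n0}; idom=n0

DF walk-up:
  join n3 pred n0: · stop@n0
  join n3 pred n1: n1 stop@n0
  join n4 pred n0: · stop@n0
  join n4 pred n2: n2→n1 stop@n0
  join n4 pred n3: n3 stop@n0
  DF(n0)=∅
  DF(n1)={n3,n4}
  DF(n2)={n4}
  DF(n3)={n4}
  DF(n4)=∅

φ for f: defs {n0,n3}
  DF⁺ = {n4}

Answer: ["n4"]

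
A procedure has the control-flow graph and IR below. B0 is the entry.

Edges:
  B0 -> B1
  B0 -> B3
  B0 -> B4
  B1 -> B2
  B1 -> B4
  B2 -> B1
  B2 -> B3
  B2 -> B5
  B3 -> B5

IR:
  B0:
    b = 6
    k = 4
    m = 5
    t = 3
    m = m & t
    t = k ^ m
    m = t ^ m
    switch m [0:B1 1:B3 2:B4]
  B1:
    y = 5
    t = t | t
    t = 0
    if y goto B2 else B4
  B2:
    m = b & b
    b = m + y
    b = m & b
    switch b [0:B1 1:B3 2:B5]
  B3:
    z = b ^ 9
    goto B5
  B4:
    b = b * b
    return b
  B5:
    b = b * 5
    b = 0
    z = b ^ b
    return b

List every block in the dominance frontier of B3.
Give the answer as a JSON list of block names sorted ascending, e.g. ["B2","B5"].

idom tree: B1←B0 B2←B1 B3←B0 B4←B0 B5←B0
Join-block Dom:
  B1: preds {B0,B2}: {B0} ∩ {B0,B1,B2} = {B0}; idom=B0
  B3: preds {B0,B2}: {B0} ∩ {B0,B1,B2} = {B0}; idom=B0
  B4: preds {B0,B1}: {B0} ∩ {B0,B1} = {B0}; idom=B0
  B5: preds {B2,B3}: {B0,B1,B2} ∩ {B0,B3} = {B0}; idom=B0

DF walk-up:
  join B1 pred B0: · stop@B0
  join B1 pred B2: B2→B1 stop@B0
  join B3 pred B0: · stop@B0
  join B3 pred B2: B2→B1 stop@B0
  join B4 pred B0: · stop@B0
  join B4 pred B1: B1 stop@B0
  join B5 pred B2: B2→B1 stop@B0
  join B5 pred B3: B3 stop@B0
  DF(B0)=∅
  DF(B1)={B1,B3,B4,B5}
  DF(B2)={B1,B3,B5}
  DF(B3)={B5}
  DF(B4)=∅
  DF(B5)=∅

DF(B3) = ["B5"]

Answer: ["B5"]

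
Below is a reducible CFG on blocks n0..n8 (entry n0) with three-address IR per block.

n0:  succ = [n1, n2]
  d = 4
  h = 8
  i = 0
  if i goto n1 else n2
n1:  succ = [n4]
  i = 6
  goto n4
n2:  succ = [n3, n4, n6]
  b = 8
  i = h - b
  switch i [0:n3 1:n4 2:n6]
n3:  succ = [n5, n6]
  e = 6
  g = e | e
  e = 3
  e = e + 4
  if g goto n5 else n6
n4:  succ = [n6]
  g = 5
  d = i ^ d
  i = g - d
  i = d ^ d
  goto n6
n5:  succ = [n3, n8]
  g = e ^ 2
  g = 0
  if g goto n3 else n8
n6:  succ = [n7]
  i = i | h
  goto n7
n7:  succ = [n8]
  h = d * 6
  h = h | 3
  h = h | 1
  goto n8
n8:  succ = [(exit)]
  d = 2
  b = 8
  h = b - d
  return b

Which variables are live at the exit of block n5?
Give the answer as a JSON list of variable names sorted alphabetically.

Answer: ["d", "h", "i"]

Analysis:
Per-block:
  n0: {d,h,i} / ∅
  n1: {i} / ∅
  n2: {b,i} / {h}
  n3: {e,g} / ∅
  n4: {d,g,i} / {d,i}
  n5: {g} / {e}
  n6: {i} / {h,i}
  n7: {h} / {d}
  n8: {b,d,h} / ∅

Liveness:
  n0: in=∅ out={d,h}
  n1: in={d,h} out={d,h,i}
  n2: in={d,h} out={d,h,i}
  n3: in={d,h,i} out={d,e,h,i}
  n4: in={d,h,i} out={d,h,i}
  n5: in={d,e,h,i} out={d,h,i}
  n6: in={d,h,i} out={d}
  n7: in={d} out=∅
  n8: in=∅ out=∅

live-out(n5) = ["d", "h", "i"]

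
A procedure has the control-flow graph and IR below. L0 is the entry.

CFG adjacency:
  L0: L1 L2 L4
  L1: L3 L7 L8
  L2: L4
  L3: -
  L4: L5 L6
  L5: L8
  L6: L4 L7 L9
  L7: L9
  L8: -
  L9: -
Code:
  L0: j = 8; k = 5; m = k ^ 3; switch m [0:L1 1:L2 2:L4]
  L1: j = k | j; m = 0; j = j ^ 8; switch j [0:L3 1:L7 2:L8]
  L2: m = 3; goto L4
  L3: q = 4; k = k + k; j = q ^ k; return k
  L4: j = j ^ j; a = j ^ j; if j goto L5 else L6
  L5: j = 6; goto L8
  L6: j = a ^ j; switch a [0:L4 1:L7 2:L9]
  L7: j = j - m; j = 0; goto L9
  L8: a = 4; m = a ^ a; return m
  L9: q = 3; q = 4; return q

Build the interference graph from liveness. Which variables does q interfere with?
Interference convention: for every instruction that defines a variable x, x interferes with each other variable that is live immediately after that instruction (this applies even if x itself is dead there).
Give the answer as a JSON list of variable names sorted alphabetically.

def/use:
  L0 def {j,k,m} use ∅
  L1 def {j,m} use {j,k}
  L2 def {m} use ∅
  L3 def {j,k,q} use {k}
  L4 def {a,j} use {j}
  L5 def {j} use ∅
  L6 def {j} use {a,j}
  L7 def {j} use {j,m}
  L8 def {a,m} use ∅
  L9 def {q} use ∅

Live sets:
  live L0: ∅→{j,k,m}
  live L1: {j,k}→{j,k,m}
  live L2: {j}→{j,m}
  live L3: {k}→∅
  live L4: {j,m}→{a,j,m}
  live L5: ∅→∅
  live L6: {a,j,m}→{j,m}
  live L7: {j,m}→∅
  live L8: ∅→∅
  live L9: ∅→∅

Conflict graph:
  a: {j,m}
  j: {a,k,m}
  k: {j,m,q}
  m: {a,j,k}
  q: {k}

N(q) = ["k"]

Answer: ["k"]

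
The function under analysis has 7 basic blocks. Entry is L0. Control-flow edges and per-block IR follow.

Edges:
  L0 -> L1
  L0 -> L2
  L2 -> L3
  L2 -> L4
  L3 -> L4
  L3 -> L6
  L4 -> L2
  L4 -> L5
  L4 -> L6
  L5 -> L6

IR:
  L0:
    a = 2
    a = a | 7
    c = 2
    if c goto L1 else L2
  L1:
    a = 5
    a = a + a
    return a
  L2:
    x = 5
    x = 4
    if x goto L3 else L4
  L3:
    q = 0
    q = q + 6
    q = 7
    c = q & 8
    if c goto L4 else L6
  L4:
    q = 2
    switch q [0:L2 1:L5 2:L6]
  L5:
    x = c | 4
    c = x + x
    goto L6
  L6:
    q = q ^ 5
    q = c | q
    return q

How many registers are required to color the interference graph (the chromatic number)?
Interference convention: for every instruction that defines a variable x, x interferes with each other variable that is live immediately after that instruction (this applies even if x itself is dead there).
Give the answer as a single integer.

Block summaries:
  L0 def {a,c} use ∅
  L1 def {a} use ∅
  L2 def {x} use ∅
  L3 def {c,q} use ∅
  L4 def {q} use ∅
  L5 def {c,x} use {c}
  L6 def {q} use {c,q}

Live sets:
  L0: in=∅ out={c}
  L1: in=∅ out=∅
  L2: in={c} out={c}
  L3: in=∅ out={c,q}
  L4: in={c} out={c,q}
  L5: in={c,q} out={c,q}
  L6: in={c,q} out=∅

Interfere edges:
  a — ∅
  c — {q,x}
  q — {c,x}
  x — {c,q}

Colouring:
  clique {c,q,x} ⇒ need ≥ 3
  3-colouring: r0={a,c}  r1={q}  r2={x}
  χ = 3

Answer: 3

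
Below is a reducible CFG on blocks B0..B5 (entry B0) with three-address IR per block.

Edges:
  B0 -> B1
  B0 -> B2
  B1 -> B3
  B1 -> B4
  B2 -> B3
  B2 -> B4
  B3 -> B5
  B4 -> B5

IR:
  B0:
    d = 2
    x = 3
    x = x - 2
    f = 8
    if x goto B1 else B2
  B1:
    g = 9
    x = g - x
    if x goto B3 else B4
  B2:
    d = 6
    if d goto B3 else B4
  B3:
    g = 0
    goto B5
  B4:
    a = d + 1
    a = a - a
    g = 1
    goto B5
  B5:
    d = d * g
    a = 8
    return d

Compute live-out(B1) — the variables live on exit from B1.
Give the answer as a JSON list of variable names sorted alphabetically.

Block summaries:
  B0: {d,f,x} / ∅
  B1: {g,x} / {x}
  B2: {d} / ∅
  B3: {g} / ∅
  B4: {a,g} / {d}
  B5: {a,d} / {d,g}

Live sets:
  live B0: ∅→{d,x}
  live B1: {d,x}→{d}
  live B2: ∅→{d}
  live B3: {d}→{d,g}
  live B4: {d}→{d,g}
  live B5: {d,g}→∅

live-out(B1) = ["d"]

Answer: ["d"]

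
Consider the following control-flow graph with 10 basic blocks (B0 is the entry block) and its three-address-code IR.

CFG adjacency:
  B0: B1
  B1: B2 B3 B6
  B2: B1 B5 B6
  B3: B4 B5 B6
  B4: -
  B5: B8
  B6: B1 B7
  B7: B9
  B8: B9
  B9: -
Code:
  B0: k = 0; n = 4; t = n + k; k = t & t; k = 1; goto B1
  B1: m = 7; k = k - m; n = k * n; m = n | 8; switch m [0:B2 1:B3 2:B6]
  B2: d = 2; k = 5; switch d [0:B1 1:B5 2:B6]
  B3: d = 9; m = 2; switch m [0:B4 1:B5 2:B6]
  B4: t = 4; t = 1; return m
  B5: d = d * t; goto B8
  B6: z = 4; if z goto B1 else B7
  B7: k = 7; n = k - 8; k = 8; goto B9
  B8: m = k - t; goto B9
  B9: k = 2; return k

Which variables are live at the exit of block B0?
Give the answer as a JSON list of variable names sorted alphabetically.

def/use:
  B0 def {k,n,t} use ∅
  B1 def {k,m,n} use {k,n}
  B2 def {d,k} use ∅
  B3 def {d,m} use ∅
  B4 def {t} use {m}
  B5 def {d} use {d,t}
  B6 def {z} use ∅
  B7 def {k,n} use ∅
  B8 def {m} use {k,t}
  B9 def {k} use ∅

Backward fixpoint:
  B0 li=∅ lo={k,n,t}
  B1 li={k,n,t} lo={k,n,t}
  B2 li={n,t} lo={d,k,n,t}
  B3 li={k,n,t} lo={d,k,m,n,t}
  B4 li={m} lo=∅
  B5 li={d,k,t} lo={k,t}
  B6 li={k,n,t} lo={k,n,t}
  B7 li=∅ lo=∅
  B8 li={k,t} lo=∅
  B9 li=∅ lo=∅

live-out(B0) = ["k", "n", "t"]

Answer: ["k", "n", "t"]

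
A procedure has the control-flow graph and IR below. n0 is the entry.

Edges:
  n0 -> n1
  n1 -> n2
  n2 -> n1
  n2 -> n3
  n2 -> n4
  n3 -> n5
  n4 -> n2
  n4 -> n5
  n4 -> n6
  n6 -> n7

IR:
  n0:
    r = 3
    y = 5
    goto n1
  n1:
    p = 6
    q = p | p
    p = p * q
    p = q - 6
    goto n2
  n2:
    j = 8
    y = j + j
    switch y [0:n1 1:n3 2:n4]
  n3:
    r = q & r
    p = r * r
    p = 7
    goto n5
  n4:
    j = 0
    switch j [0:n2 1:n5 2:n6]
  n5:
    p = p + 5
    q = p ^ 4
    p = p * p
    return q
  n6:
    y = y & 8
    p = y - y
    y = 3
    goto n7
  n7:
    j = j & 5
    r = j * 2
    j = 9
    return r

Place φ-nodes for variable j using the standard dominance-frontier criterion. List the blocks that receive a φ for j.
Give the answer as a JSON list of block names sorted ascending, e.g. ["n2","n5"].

Answer: ["n1", "n2", "n5"]

Derivation:
idom tree: n1←n0 n2←n1 n3←n2 n4←n2 n5←n2 n6←n4 n7←n6
Dom at joins:
  n1: preds {n0,n2}: {n0} ∩ {n0,n1,n2} = {n0}; idom=n0
  n2: preds {n1,n4}: {n0,n1} ∩ {n0,n1,n2,n4} = {n0,n1}; idom=n1
  n5: preds {n3,n4}: {n0,n1,n2,n3} ∩ {n0,n1,n2,n4} = {n0,n1,n2}; idom=n2

DF walk-up:
  join n1 pred n0: · stop@n0
  join n1 pred n2: n2→n1 stop@n0
  join n2 pred n1: · stop@n1
  join n2 pred n4: n4→n2 stop@n1
  join n5 pred n3: n3 stop@n2
  join n5 pred n4: n4 stop@n2
  DF(n0)=∅
  DF(n1)={n1}
  DF(n2)={n1,n2}
  DF(n3)={n5}
  DF(n4)={n2,n5}
  DF(n5)=∅
  DF(n6)=∅
  DF(n7)=∅

φ for j: defs {n2,n4,n7}
  DF⁺ = {n1,n2,n5}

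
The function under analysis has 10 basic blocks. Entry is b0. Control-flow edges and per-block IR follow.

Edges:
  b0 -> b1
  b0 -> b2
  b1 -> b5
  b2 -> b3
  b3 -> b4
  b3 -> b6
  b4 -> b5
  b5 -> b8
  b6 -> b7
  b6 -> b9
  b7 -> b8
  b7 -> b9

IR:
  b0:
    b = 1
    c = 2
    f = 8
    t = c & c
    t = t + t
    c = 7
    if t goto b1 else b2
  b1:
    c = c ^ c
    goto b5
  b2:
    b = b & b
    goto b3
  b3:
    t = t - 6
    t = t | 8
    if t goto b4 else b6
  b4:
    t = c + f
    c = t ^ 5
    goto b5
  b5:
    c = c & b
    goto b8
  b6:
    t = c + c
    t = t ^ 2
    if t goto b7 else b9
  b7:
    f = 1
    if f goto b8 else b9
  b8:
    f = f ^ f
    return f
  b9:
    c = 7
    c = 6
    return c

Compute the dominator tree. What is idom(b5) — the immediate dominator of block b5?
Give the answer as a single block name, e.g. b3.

idom tree: b1←b0 b2←b0 b3←b2 b4←b3 b5←b0 b6←b3 b7←b6 b8←b0 b9←b6
Dom∩ at merges:
  b5: preds {b1,b4}: {b0,b1} ∩ {b0,b2,b3,b4} = {b0}; idom=b0
  b8: preds {b5,b7}: {b0,b5} ∩ {b0,b2,b3,b6,b7} = {b0}; idom=b0
  b9: preds {b6,b7}: {b0,b2,b3,b6} ∩ {b0,b2,b3,b6,b7} = {b0,b2,b3,b6}; idom=b6

idom(b5) = b0

Answer: b0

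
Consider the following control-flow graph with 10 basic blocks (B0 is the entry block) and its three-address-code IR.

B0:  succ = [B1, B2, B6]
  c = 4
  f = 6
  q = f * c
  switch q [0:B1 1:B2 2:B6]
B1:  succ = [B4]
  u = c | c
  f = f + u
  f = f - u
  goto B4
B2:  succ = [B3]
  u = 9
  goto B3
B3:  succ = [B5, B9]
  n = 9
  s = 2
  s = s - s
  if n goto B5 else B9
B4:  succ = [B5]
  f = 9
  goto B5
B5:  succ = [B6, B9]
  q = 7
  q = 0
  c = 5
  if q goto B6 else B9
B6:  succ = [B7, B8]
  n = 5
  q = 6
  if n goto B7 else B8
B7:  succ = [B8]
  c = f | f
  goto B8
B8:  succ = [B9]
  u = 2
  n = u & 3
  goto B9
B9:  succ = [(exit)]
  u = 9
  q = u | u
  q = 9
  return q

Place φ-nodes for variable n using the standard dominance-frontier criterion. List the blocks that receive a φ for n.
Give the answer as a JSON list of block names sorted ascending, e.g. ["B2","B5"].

idom tree: B1←B0 B2←B0 B3←B2 B4←B1 B5←B0 B6←B0 B7←B6 B8←B6 B9←B0
Dom∩ at merges:
  B5: preds {B3,B4}: {B0,B2,B3} ∩ {B0,B1,B4} = {B0}; idom=B0
  B6: preds {B0,B5}: {B0} ∩ {B0,B5} = {B0}; idom=B0
  B8: preds {B6,B7}: {B0,B6} ∩ {B0,B6,B7} = {B0,B6}; idom=B6
  B9: preds {B3,B5,B8}: {B0,B2,B3} ∩ {B0,B5} ∩ {B0,B6,B8} = {B0}; idom=B0

DF derivation:
  join B5 pred B3: B3→B2 stop@B0
  join B5 pred B4: B4→B1 stop@B0
  join B6 pred B0: · stop@B0
  join B6 pred B5: B5 stop@B0
  join B8 pred B6: · stop@B6
  join B8 pred B7: B7 stop@B6
  join B9 pred B3: B3→B2 stop@B0
  join B9 pred B5: B5 stop@B0
  join B9 pred B8: B8→B6 stop@B0
  B0 → ∅
  B1 → {B5}
  B2 → {B5,B9}
  B3 → {B5,B9}
  B4 → {B5}
  B5 → {B6,B9}
  B6 → {B9}
  B7 → {B8}
  B8 → {B9}
  B9 → ∅

φ for n: defs {B3,B6,B8}
  DF⁺ = {B5,B6,B9}

Answer: ["B5", "B6", "B9"]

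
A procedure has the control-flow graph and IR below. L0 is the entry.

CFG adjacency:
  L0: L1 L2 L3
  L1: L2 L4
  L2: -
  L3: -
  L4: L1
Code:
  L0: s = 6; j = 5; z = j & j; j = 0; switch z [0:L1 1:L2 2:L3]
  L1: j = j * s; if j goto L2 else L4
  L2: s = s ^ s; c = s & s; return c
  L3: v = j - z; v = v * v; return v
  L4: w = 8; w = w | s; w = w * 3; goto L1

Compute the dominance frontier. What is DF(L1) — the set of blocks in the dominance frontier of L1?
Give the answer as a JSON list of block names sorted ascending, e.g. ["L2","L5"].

Answer: ["L1", "L2"]

Analysis:
idom tree: L1←L0 L2←L0 L3←L0 L4←L1
Join-block Dom:
  L1: preds {L0,L4}: {L0} ∩ {L0,L1,L4} = {L0}; idom=L0
  L2: preds {L0,L1}: {L0} ∩ {L0,L1} = {L0}; idom=L0

Frontier:
  join L1 pred L0: · stop@L0
  join L1 pred L4: L4→L1 stop@L0
  join L2 pred L0: · stop@L0
  join L2 pred L1: L1 stop@L0
  DF(L0)=∅
  DF(L1)={L1,L2}
  DF(L2)=∅
  DF(L3)=∅
  DF(L4)={L1}

DF(L1) = ["L1", "L2"]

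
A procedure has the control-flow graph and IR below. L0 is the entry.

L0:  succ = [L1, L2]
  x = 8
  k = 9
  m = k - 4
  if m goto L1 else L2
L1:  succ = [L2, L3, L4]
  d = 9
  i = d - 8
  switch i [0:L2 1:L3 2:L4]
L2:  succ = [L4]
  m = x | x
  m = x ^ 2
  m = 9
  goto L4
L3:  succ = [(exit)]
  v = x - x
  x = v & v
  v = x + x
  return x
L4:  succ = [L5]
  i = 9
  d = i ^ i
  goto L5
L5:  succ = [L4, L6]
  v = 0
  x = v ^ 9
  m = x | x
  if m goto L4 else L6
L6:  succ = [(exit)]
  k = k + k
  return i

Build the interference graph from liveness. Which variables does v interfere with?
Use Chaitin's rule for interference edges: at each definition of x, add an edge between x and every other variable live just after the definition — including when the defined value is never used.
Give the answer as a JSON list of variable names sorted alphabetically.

Answer: ["i", "k", "x"]

Derivation:
Block summaries:
  L0 def {k,m,x} use ∅
  L1 def {d,i} use ∅
  L2 def {m} use {x}
  L3 def {v,x} use {x}
  L4 def {d,i} use ∅
  L5 def {m,v,x} use ∅
  L6 def {k} use {i,k}

Live sets:
  live L0: ∅→{k,x}
  live L1: {k,x}→{k,x}
  live L2: {k,x}→{k}
  live L3: {x}→∅
  live L4: {k}→{i,k}
  live L5: {i,k}→{i,k}
  live L6: {i,k}→∅

Interfere edges:
  d↔{i,k,x}
  i↔{d,k,m,v,x}
  k↔{d,i,m,v,x}
  m↔{i,k,x}
  v↔{i,k,x}
  x↔{d,i,k,m,v}

N(v) = ["i", "k", "x"]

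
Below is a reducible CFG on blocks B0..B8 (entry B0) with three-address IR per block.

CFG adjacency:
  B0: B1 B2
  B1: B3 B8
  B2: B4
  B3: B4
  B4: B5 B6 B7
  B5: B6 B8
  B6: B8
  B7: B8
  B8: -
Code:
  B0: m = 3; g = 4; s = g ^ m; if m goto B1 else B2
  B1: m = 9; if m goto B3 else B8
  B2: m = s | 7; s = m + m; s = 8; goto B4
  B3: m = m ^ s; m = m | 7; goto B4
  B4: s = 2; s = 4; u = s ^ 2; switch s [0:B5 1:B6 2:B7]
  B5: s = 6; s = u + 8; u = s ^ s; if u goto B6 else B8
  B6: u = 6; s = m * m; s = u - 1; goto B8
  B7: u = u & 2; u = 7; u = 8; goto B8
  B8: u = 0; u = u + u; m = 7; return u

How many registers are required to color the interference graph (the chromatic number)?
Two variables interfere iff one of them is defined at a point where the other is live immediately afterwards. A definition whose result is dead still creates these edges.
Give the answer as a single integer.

Per-block:
  B0 def {g,m,s} use ∅
  B1 def {m} use ∅
  B2 def {m,s} use {s}
  B3 def {m} use {m,s}
  B4 def {s,u} use ∅
  B5 def {s,u} use {u}
  B6 def {s,u} use {m}
  B7 def {u} use {u}
  B8 def {m,u} use ∅

Live sets:
  live B0: ∅→{s}
  live B1: {s}→{m,s}
  live B2: {s}→{m}
  live B3: {m,s}→{m}
  live B4: {m}→{m,u}
  live B5: {m,u}→{m}
  live B6: {m}→∅
  live B7: {u}→∅
  live B8: ∅→∅

Interference:
  g↔{m}
  m↔{g,s,u}
  s↔{m,u}
  u↔{m,s}

Colouring:
  lower bound: {m,s,u} mutually conflict ⇒ χ ≥ 3
  3-colouring: c0={m}  c1={g,s}  c2={u}
  χ = 3

Answer: 3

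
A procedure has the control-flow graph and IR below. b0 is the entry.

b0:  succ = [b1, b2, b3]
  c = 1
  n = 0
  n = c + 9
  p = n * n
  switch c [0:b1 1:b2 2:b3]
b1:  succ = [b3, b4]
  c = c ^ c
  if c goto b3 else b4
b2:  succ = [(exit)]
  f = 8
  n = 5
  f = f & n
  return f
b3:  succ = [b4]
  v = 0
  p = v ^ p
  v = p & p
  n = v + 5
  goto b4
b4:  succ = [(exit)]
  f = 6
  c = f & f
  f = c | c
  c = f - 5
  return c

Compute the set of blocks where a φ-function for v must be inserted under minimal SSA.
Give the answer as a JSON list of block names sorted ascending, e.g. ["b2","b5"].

idom tree: b1←b0 b2←b0 b3←b0 b4←b0
Dom∩ at merges:
  b3: preds {b0,b1}: {b0} ∩ {b0,b1} = {b0}; idom=b0
  b4: preds {b1,b3}: {b0,b1} ∩ {b0,b3} = {b0}; idom=b0

Frontier:
  join b3 pred b0: · stop@b0
  join b3 pred b1: b1 stop@b0
  join b4 pred b1: b1 stop@b0
  join b4 pred b3: b3 stop@b0
  b0: DF=∅
  b1: DF={b3,b4}
  b2: DF=∅
  b3: DF={b4}
  b4: DF=∅

φ for v: defs {b3}
  DF⁺ = {b4}

Answer: ["b4"]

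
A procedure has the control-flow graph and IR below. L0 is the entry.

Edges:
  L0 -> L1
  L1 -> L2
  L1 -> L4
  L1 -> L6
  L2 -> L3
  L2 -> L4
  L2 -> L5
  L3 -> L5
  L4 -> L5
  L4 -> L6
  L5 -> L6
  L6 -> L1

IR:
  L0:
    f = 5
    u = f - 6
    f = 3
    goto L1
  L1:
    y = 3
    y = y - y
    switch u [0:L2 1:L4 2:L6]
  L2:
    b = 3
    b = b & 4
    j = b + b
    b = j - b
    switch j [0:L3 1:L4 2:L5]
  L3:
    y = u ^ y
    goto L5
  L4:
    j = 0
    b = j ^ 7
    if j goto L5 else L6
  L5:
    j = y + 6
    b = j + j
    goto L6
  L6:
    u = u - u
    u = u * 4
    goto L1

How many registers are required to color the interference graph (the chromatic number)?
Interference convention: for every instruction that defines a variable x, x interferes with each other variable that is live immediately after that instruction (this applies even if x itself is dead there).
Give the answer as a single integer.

Answer: 4

Working:
def/use:
  L0: {f,u} / ∅
  L1: {y} / {u}
  L2: {b,j} / ∅
  L3: {y} / {u,y}
  L4: {b,j} / ∅
  L5: {b,j} / {y}
  L6: {u} / {u}

Live sets:
  L0: in=∅ out={u}
  L1: in={u} out={u,y}
  L2: in={u,y} out={u,y}
  L3: in={u,y} out={u,y}
  L4: in={u,y} out={u,y}
  L5: in={u,y} out={u}
  L6: in={u} out={u}

Interference:
  b↔{j,u,y}
  f↔{u}
  j↔{b,u,y}
  u↔{b,f,j,y}
  y↔{b,j,u}

Chromatic number:
  clique {b,j,u,y} ⇒ need ≥ 4
  4-colouring: c0={u}  c1={b,f}  c2={j}  c3={y}
  χ = 4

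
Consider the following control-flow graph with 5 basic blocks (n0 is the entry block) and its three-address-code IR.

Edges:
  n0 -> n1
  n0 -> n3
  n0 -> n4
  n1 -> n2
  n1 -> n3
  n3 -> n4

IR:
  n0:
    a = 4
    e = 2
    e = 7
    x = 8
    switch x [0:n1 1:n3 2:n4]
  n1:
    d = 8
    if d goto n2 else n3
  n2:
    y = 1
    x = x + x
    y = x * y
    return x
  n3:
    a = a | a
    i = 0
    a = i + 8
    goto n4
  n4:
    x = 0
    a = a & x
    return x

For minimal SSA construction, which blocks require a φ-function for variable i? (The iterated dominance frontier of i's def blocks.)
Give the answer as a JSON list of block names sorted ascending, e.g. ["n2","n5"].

idom tree: n1←n0 n2←n1 n3←n0 n4←n0
Join-block Dom:
  n3: preds {n0,n1}: {n0} ∩ {n0,n1} = {n0}; idom=n0
  n4: preds {n0,n3}: {n0} ∩ {n0,n3} = {n0}; idom=n0

Frontier:
  n3←n0: walk · to n0
  n3←n1: walk n1 to n0
  n4←n0: walk · to n0
  n4←n3: walk n3 to n0
  n0: DF=∅
  n1: DF={n3}
  n2: DF=∅
  n3: DF={n4}
  n4: DF=∅

φ for i: defs {n3}
  DF⁺ = {n4}

Answer: ["n4"]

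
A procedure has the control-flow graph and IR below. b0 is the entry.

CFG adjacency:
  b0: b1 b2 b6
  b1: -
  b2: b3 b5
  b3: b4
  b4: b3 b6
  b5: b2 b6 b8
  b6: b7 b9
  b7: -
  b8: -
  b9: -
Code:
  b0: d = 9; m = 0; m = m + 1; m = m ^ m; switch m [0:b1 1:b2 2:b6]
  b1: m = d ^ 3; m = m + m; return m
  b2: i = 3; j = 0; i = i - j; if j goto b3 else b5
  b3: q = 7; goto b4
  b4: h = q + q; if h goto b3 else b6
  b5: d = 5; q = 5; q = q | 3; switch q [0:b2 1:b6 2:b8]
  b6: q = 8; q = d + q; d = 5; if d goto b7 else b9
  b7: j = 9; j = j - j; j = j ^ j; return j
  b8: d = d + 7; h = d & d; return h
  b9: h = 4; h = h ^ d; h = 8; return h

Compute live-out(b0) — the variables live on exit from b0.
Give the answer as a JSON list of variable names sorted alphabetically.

Answer: ["d"]

Analysis:
Per-block:
  b0 def {d,m} use ∅
  b1 def {m} use {d}
  b2 def {i,j} use ∅
  b3 def {q} use ∅
  b4 def {h} use {q}
  b5 def {d,q} use ∅
  b6 def {d,q} use {d}
  b7 def {j} use ∅
  b8 def {d,h} use {d}
  b9 def {h} use {d}

Liveness:
  live b0: ∅→{d}
  live b1: {d}→∅
  live b2: {d}→{d}
  live b3: {d}→{d,q}
  live b4: {d,q}→{d}
  live b5: ∅→{d}
  live b6: {d}→{d}
  live b7: ∅→∅
  live b8: {d}→∅
  live b9: {d}→∅

live-out(b0) = ["d"]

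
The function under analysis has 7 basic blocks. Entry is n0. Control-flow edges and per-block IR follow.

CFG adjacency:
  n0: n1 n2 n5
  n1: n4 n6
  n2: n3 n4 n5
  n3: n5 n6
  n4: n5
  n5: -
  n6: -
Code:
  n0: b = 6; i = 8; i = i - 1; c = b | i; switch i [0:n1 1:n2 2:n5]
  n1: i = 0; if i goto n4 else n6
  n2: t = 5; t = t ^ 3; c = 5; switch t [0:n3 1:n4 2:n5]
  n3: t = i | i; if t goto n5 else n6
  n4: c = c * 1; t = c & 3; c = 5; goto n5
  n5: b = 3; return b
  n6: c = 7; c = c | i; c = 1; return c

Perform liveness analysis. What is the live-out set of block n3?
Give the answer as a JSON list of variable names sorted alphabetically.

Answer: ["i"]

Working:
def/use:
  n0 def {b,c,i} use ∅
  n1 def {i} use ∅
  n2 def {c,t} use ∅
  n3 def {t} use {i}
  n4 def {c,t} use {c}
  n5 def {b} use ∅
  n6 def {c} use {i}

Live sets:
  n0: in=∅ out={c,i}
  n1: in={c} out={c,i}
  n2: in={i} out={c,i}
  n3: in={i} out={i}
  n4: in={c} out=∅
  n5: in=∅ out=∅
  n6: in={i} out=∅

live-out(n3) = ["i"]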